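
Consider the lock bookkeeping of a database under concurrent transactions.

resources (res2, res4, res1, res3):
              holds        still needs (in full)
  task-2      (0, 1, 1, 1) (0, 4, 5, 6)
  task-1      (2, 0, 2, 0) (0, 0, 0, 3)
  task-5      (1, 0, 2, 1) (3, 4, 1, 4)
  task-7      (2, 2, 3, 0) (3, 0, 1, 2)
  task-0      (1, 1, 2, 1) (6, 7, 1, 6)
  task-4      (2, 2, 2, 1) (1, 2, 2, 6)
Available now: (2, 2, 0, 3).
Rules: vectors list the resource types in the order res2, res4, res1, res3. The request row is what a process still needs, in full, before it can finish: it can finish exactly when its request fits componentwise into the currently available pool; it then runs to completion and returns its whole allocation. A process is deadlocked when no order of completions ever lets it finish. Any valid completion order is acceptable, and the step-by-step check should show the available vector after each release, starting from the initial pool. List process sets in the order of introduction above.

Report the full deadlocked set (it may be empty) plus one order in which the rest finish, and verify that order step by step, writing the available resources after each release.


Deadlocked set: task-2, task-5, task-0 and task-4.
Key observation: the pool after task-1, task-7 is (6, 4, 5, 3); every surviving request exceeds it in res3, so progress ends there.
One completion order for the rest: task-1, task-7. Check, step by step:
  pool = (2, 2, 0, 3)
  task-1: need (0, 0, 0, 3) fits (2, 2, 0, 3); releases (2, 0, 2, 0), pool now (4, 2, 2, 3)
  task-7: need (3, 0, 1, 2) fits (4, 2, 2, 3); releases (2, 2, 3, 0), pool now (6, 4, 5, 3)
None of the blocked processes ever fits:
  task-2 cannot run: need (0, 4, 5, 6) vs free (6, 4, 5, 3) (insufficient res3)
  task-5 cannot run: need (3, 4, 1, 4) vs free (6, 4, 5, 3) (insufficient res3)
  task-0 cannot run: need (6, 7, 1, 6) vs free (6, 4, 5, 3) (insufficient res4 and res3)
  task-4 cannot run: need (1, 2, 2, 6) vs free (6, 4, 5, 3) (insufficient res3)


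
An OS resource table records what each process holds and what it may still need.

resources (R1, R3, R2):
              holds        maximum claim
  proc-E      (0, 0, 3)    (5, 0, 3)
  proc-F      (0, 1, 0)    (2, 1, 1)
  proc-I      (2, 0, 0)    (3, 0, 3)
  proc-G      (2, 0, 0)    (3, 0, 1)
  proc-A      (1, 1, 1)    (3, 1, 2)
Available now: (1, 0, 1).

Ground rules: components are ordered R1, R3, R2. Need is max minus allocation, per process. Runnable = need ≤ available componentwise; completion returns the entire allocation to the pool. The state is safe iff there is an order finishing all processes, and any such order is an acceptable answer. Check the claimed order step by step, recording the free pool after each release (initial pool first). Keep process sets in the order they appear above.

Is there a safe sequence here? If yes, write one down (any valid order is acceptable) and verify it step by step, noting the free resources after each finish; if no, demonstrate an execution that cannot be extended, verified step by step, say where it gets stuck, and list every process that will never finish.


UNSAFE — no complete ordering exists.
Key observation: after proc-G, proc-F, proc-A the pool peaks at (4, 2, 2), and each blocked process is short somewhere: proc-E on R1; proc-I on R2.
The run proc-G, proc-F, proc-A cannot be extended any further. Check, step by step:
  pool = (1, 0, 1)
  proc-G: need (1, 0, 1) fits (1, 0, 1); releases (2, 0, 0), pool now (3, 0, 1)
  proc-F: need (2, 0, 1) fits (3, 0, 1); releases (0, 1, 0), pool now (3, 1, 1)
  proc-A: need (2, 0, 1) fits (3, 1, 1); releases (1, 1, 1), pool now (4, 2, 2)
  proc-E still needs (5, 0, 0) but only (4, 2, 2) is free — short on R1
  proc-I still needs (1, 0, 3) but only (4, 2, 2) is free — short on R2
Processes that can never finish: proc-E and proc-I.


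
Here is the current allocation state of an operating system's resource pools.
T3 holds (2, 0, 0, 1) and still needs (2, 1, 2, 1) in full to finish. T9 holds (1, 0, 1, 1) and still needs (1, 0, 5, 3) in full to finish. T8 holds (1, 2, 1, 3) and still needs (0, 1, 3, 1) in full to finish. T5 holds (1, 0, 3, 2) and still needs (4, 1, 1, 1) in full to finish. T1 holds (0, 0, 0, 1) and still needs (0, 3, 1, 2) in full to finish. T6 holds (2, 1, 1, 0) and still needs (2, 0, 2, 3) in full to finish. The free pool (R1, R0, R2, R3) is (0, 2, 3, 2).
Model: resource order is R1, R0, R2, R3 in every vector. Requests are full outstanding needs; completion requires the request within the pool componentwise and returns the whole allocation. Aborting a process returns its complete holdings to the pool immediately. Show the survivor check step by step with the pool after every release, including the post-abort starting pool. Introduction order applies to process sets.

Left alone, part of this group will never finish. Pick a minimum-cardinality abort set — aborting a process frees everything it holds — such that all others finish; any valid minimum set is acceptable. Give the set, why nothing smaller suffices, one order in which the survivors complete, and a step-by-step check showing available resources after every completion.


Minimum abort set: T6.
Key observation: the returned (2, 1, 1, 0) from T6 is what brings T9 — unrunnable before, under any order — into play at step 3.
No smaller set exists: with zero aborts the deadlock remains.
Survivors finish in the order: T1, T8, T9, T3, T5. Check, step by step (pool after the aborts first):
  pool = (2, 3, 4, 2)
  T1: need (0, 3, 1, 2) fits (2, 3, 4, 2); releases (0, 0, 0, 1), pool now (2, 3, 4, 3)
  T8: need (0, 1, 3, 1) fits (2, 3, 4, 3); releases (1, 2, 1, 3), pool now (3, 5, 5, 6)
  T9: need (1, 0, 5, 3) fits (3, 5, 5, 6); releases (1, 0, 1, 1), pool now (4, 5, 6, 7)
  T3: need (2, 1, 2, 1) fits (4, 5, 6, 7); releases (2, 0, 0, 1), pool now (6, 5, 6, 8)
  T5: need (4, 1, 1, 1) fits (6, 5, 6, 8); releases (1, 0, 3, 2), pool now (7, 5, 9, 10)


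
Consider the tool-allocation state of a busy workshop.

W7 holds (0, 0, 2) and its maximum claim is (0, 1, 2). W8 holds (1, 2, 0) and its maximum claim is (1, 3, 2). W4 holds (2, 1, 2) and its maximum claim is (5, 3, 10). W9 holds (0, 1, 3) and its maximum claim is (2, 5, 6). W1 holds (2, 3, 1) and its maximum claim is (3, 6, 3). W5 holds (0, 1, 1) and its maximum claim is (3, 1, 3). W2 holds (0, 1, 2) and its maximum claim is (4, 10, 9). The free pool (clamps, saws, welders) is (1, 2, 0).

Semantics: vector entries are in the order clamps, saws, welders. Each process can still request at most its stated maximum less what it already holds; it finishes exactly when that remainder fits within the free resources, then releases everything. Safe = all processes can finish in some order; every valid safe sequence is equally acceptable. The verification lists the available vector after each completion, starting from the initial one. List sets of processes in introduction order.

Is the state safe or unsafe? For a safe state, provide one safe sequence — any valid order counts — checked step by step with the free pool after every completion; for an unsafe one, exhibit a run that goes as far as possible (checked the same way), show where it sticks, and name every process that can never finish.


SAFE. One safe sequence: W7, W8, W1, W9, W5, W2, W4.
Key observation: reading the order forward, W8 is the first process whose need (0, 1, 2) meets the free pool (1, 2, 2) exactly on a resource it requests.
Check, step by step:
  pool = (1, 2, 0)
  W7: need (0, 1, 0) fits (1, 2, 0); releases (0, 0, 2), pool now (1, 2, 2)
  W8: need (0, 1, 2) fits (1, 2, 2); releases (1, 2, 0), pool now (2, 4, 2)
  W1: need (1, 3, 2) fits (2, 4, 2); releases (2, 3, 1), pool now (4, 7, 3)
  W9: need (2, 4, 3) fits (4, 7, 3); releases (0, 1, 3), pool now (4, 8, 6)
  W5: need (3, 0, 2) fits (4, 8, 6); releases (0, 1, 1), pool now (4, 9, 7)
  W2: need (4, 9, 7) fits (4, 9, 7); releases (0, 1, 2), pool now (4, 10, 9)
  W4: need (3, 2, 8) fits (4, 10, 9); releases (2, 1, 2), pool now (6, 11, 11)


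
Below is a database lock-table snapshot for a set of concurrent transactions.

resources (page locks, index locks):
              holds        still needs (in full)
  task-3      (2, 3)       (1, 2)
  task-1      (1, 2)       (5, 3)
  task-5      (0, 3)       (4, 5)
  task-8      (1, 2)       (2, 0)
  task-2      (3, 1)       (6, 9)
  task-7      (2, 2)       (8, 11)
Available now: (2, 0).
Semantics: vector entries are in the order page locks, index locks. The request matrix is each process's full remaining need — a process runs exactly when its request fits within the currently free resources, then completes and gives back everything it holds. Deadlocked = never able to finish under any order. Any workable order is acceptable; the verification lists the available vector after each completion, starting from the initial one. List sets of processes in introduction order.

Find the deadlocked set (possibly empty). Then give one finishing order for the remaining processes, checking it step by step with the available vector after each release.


The deadlocked set is empty.
Key observation: starting with task-8, each completion frees enough for the next — no one is permanently blocked.
The rest can finish in the order task-8, task-3, task-5, task-1, task-2, task-7. Walking it through:
  pool = (2, 0)
  run task-8 (needs (2, 0), free (2, 0)); after release of (1, 2) the pool is (3, 2)
  run task-3 (needs (1, 2), free (3, 2)); after release of (2, 3) the pool is (5, 5)
  run task-5 (needs (4, 5), free (5, 5)); after release of (0, 3) the pool is (5, 8)
  run task-1 (needs (5, 3), free (5, 8)); after release of (1, 2) the pool is (6, 10)
  run task-2 (needs (6, 9), free (6, 10)); after release of (3, 1) the pool is (9, 11)
  run task-7 (needs (8, 11), free (9, 11)); after release of (2, 2) the pool is (11, 13)


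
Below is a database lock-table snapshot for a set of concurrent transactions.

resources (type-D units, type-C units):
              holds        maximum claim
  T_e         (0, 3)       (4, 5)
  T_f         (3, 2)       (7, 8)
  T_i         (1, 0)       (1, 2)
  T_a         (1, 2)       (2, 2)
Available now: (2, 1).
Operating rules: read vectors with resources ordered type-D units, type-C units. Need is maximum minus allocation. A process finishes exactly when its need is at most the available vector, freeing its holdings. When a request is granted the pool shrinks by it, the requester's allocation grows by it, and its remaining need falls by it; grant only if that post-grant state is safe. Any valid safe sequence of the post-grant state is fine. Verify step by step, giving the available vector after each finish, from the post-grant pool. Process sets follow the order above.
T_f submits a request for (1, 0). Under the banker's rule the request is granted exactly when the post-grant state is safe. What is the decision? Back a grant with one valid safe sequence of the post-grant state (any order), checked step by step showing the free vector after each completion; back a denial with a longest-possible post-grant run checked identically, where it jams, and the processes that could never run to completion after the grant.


DENY — the pretend-granted state is unsafe.
Key observation: after T_a, T_i the pool peaks at (3, 3), and each blocked process is short somewhere: T_e on type-D units; T_f on type-C units.
Pretend the grant happened; the run T_a, T_i goes as far as possible. Walking it through:
  pool = (1, 1)
  run T_a (needs (1, 0), free (1, 1)); after release of (1, 2) the pool is (2, 3)
  run T_i (needs (0, 2), free (2, 3)); after release of (1, 0) the pool is (3, 3)
  blocked: T_e wants (4, 2), pool (3, 3) — not enough type-D units
  blocked: T_f wants (3, 6), pool (3, 3) — not enough type-C units
Processes that could never finish after the grant: T_e and T_f.


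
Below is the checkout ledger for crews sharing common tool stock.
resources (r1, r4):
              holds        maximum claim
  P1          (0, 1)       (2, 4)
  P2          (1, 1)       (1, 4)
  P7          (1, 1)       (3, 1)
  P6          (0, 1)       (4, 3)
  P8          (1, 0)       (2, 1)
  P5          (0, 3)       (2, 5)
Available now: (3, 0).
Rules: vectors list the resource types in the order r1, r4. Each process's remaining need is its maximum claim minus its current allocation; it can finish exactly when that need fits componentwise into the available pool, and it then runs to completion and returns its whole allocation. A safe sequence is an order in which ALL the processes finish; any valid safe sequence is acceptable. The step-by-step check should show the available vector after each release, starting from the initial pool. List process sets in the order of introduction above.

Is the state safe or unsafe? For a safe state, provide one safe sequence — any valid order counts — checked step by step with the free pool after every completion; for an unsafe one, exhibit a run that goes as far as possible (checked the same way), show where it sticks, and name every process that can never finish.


UNSAFE.
Key observation: once P7, P8 finish, the pool peaks at (5, 1) — and every remaining process still needs more r4 than that.
The run P7, P8 cannot be extended any further. Step-by-step check:
  pool = (3, 0)
  P7: need (2, 0) fits (3, 0); releases (1, 1), pool now (4, 1)
  P8: need (1, 1) fits (4, 1); releases (1, 0), pool now (5, 1)
  P1 still needs (2, 3) but only (5, 1) is free — short on r4
  P2 still needs (0, 3) but only (5, 1) is free — short on r4
  P6 still needs (4, 2) but only (5, 1) is free — short on r4
  P5 still needs (2, 2) but only (5, 1) is free — short on r4
Processes that can never finish: P1, P2, P6 and P5.


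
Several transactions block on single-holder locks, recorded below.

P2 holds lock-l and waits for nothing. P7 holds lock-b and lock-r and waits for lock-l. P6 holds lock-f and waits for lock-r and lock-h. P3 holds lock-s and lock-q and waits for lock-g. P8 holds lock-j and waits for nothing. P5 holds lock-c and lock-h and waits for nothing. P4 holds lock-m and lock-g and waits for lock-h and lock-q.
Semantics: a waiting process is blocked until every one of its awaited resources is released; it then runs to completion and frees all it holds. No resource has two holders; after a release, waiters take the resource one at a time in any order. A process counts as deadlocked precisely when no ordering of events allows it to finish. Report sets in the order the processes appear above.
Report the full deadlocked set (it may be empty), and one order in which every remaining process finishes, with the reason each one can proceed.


The deadlocked set is P3 and P4.
Key observation: the cycle P3 -> P4 -> P3 can never break — each member waits on the next; no other process is dragged down with it.
A valid finishing order for the others: P5, P2, P7, P6, P8.
Step-by-step check:
  P5 waits on nothing -> runs at once and releases lock-c and lock-h
  P2 waits on nothing -> runs at once and releases lock-l
  P7 waits on lock-l — all released -> runs and releases lock-b and lock-r
  P6 waits on lock-r and lock-h — all released -> runs and releases lock-f
  P8 waits on nothing -> runs at once and releases lock-j


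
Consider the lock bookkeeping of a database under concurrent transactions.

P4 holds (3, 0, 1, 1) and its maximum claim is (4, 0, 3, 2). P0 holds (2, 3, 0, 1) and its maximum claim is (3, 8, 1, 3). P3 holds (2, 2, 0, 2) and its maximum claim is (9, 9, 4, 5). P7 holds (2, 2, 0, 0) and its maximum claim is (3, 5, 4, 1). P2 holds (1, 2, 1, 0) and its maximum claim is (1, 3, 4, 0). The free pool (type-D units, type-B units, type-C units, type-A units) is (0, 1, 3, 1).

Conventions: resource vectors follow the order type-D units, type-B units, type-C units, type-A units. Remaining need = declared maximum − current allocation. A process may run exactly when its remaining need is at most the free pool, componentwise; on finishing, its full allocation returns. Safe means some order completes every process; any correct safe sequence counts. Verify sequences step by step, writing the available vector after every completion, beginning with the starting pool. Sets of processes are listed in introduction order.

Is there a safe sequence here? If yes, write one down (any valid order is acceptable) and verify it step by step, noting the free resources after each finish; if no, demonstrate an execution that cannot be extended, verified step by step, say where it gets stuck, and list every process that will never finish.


The state is SAFE; one workable sequence: P2, P4, P7, P0, P3.
Key observation: P2 marks the first exact bind of the order: its need (0, 1, 3, 0) fits the free (0, 1, 3, 1) with zero slack on a requested resource.
Check, step by step:
  pool = (0, 1, 3, 1)
  P2 needs (0, 1, 3, 0) <= (0, 1, 3, 1) -> finishes; pool += (1, 2, 1, 0) = (1, 3, 4, 1)
  P4 needs (1, 0, 2, 1) <= (1, 3, 4, 1) -> finishes; pool += (3, 0, 1, 1) = (4, 3, 5, 2)
  P7 needs (1, 3, 4, 1) <= (4, 3, 5, 2) -> finishes; pool += (2, 2, 0, 0) = (6, 5, 5, 2)
  P0 needs (1, 5, 1, 2) <= (6, 5, 5, 2) -> finishes; pool += (2, 3, 0, 1) = (8, 8, 5, 3)
  P3 needs (7, 7, 4, 3) <= (8, 8, 5, 3) -> finishes; pool += (2, 2, 0, 2) = (10, 10, 5, 5)


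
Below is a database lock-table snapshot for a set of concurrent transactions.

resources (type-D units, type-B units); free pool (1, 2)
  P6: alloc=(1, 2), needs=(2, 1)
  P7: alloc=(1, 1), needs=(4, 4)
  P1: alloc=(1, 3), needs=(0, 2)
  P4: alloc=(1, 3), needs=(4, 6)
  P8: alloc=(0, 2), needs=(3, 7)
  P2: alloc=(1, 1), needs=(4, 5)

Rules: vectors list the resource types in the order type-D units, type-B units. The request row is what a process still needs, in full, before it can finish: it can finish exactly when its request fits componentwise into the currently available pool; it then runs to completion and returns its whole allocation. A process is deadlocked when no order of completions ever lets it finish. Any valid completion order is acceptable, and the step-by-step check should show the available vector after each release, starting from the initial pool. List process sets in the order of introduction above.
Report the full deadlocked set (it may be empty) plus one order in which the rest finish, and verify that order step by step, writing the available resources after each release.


Deadlocked: P7, P4 and P2.
Key observation: P1, P6, P8 can finish, but then (3, 9) is all there is, and the blocked group's type-D units demands exceed it.
The rest can finish in the order P1, P6, P8. Walking it through:
  pool = (1, 2)
  P1: need (0, 2) fits (1, 2); releases (1, 3), pool now (2, 5)
  P6: need (2, 1) fits (2, 5); releases (1, 2), pool now (3, 7)
  P8: need (3, 7) fits (3, 7); releases (0, 2), pool now (3, 9)
The stuck group stays short no matter what:
  P7 still needs (4, 4) but only (3, 9) is free — short on type-D units
  P4 still needs (4, 6) but only (3, 9) is free — short on type-D units
  P2 still needs (4, 5) but only (3, 9) is free — short on type-D units


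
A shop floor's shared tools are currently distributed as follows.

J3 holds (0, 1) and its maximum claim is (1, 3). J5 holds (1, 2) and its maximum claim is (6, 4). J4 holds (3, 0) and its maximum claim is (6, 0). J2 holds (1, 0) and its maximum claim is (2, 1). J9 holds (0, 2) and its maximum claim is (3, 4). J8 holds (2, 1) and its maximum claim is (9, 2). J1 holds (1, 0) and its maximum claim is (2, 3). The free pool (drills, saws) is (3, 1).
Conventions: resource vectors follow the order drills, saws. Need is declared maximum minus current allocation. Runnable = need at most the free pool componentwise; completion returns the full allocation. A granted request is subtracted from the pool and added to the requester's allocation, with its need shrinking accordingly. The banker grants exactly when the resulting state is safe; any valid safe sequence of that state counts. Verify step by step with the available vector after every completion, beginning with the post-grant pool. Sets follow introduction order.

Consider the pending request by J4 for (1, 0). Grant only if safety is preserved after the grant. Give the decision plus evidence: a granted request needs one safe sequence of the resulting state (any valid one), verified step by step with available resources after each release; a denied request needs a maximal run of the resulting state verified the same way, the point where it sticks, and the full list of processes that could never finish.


GRANT: granting preserves safety; a valid post-grant sequence is J2, J4, J8, J9, J3, J5, J1.
Key observation: post-grant, (2, 1) remains, and an order beginning with J2 completes everyone.
Step-by-step check of the post-grant state:
  pool = (2, 1)
  J2 needs (1, 1) <= (2, 1) -> finishes; pool += (1, 0) = (3, 1)
  J4 needs (2, 0) <= (3, 1) -> finishes; pool += (4, 0) = (7, 1)
  J8 needs (7, 1) <= (7, 1) -> finishes; pool += (2, 1) = (9, 2)
  J9 needs (3, 2) <= (9, 2) -> finishes; pool += (0, 2) = (9, 4)
  J3 needs (1, 2) <= (9, 4) -> finishes; pool += (0, 1) = (9, 5)
  J5 needs (5, 2) <= (9, 5) -> finishes; pool += (1, 2) = (10, 7)
  J1 needs (1, 3) <= (10, 7) -> finishes; pool += (1, 0) = (11, 7)


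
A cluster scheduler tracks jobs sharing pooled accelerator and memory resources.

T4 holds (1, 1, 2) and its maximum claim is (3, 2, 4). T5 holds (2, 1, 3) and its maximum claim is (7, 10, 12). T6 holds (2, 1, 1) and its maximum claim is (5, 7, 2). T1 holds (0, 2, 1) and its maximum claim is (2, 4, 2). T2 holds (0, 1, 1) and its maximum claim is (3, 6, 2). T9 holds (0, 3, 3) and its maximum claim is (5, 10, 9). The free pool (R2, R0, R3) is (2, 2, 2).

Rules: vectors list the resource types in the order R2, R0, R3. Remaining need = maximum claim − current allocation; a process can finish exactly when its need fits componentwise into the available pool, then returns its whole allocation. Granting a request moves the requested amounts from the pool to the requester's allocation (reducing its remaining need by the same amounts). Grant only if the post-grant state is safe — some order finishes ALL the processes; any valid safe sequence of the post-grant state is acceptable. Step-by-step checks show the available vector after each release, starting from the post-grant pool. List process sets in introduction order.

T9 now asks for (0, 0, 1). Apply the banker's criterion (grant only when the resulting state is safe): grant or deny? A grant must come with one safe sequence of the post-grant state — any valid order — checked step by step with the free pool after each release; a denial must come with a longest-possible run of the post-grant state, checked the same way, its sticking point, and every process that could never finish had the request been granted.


GRANT. The post-grant state is safe; one safe sequence: T1, T4, T2, T6, T9, T5.
Key observation: the grant leaves (2, 2, 1) free — enough for T1, whose release restarts the cascade.
Check on the post-grant state, step by step:
  pool = (2, 2, 1)
  run T1 (needs (2, 2, 1), free (2, 2, 1)); after release of (0, 2, 1) the pool is (2, 4, 2)
  run T4 (needs (2, 1, 2), free (2, 4, 2)); after release of (1, 1, 2) the pool is (3, 5, 4)
  run T2 (needs (3, 5, 1), free (3, 5, 4)); after release of (0, 1, 1) the pool is (3, 6, 5)
  run T6 (needs (3, 6, 1), free (3, 6, 5)); after release of (2, 1, 1) the pool is (5, 7, 6)
  run T9 (needs (5, 7, 5), free (5, 7, 6)); after release of (0, 3, 4) the pool is (5, 10, 10)
  run T5 (needs (5, 9, 9), free (5, 10, 10)); after release of (2, 1, 3) the pool is (7, 11, 13)


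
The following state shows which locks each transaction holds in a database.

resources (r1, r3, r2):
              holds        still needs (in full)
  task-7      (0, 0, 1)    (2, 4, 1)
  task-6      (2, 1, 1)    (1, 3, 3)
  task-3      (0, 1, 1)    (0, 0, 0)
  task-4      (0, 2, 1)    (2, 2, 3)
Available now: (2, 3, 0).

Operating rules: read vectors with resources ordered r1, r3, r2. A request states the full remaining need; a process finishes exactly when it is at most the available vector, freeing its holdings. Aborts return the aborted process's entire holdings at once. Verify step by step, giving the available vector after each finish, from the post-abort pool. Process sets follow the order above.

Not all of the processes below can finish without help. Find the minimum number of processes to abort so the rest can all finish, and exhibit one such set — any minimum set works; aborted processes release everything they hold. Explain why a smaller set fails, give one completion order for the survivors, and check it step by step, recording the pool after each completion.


Minimum abort set: task-4.
Key observation: before aborting task-4, task-6 was permanently blocked — no order could ever run it; afterwards it completes at step 3.
No smaller set exists: with zero aborts the deadlock remains.
Survivors finish in the order: task-3, task-7, task-6. Check, step by step (pool after the aborts first):
  pool = (2, 5, 1)
  task-3: need (0, 0, 0) fits (2, 5, 1); releases (0, 1, 1), pool now (2, 6, 2)
  task-7: need (2, 4, 1) fits (2, 6, 2); releases (0, 0, 1), pool now (2, 6, 3)
  task-6: need (1, 3, 3) fits (2, 6, 3); releases (2, 1, 1), pool now (4, 7, 4)


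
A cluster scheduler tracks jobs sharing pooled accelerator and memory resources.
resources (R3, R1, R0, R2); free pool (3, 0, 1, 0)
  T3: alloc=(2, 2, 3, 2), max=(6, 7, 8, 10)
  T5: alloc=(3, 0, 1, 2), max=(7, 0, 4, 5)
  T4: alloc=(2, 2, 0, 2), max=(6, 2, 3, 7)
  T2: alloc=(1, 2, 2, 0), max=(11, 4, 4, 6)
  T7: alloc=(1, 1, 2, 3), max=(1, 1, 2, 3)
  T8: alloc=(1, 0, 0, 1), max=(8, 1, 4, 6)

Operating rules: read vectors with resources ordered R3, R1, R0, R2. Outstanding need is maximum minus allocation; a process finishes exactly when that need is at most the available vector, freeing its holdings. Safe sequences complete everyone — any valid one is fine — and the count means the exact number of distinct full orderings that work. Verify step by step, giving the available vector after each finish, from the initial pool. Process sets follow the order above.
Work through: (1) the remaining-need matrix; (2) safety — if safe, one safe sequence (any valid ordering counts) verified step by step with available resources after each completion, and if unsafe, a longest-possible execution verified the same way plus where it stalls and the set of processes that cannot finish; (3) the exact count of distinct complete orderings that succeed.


(1) Need matrix, components ordered R3, R1, R0, R2:
  T3: (4, 5, 5, 8)
  T5: (4, 0, 3, 3)
  T4: (4, 0, 3, 5)
  T2: (10, 2, 2, 6)
  T7: (0, 0, 0, 0)
  T8: (7, 1, 4, 5)
(2) SAFE. One safe sequence: T7, T5, T8, T4, T2, T3.
Key observation: at T5 the run first touches a limit — (4, 0, 3, 3) against (4, 1, 3, 3), exact on a resource it actually requests.
Walking it through:
  pool = (3, 0, 1, 0)
  T7: need (0, 0, 0, 0) fits (3, 0, 1, 0); releases (1, 1, 2, 3), pool now (4, 1, 3, 3)
  T5: need (4, 0, 3, 3) fits (4, 1, 3, 3); releases (3, 0, 1, 2), pool now (7, 1, 4, 5)
  T8: need (7, 1, 4, 5) fits (7, 1, 4, 5); releases (1, 0, 0, 1), pool now (8, 1, 4, 6)
  T4: need (4, 0, 3, 5) fits (8, 1, 4, 6); releases (2, 2, 0, 2), pool now (10, 3, 4, 8)
  T2: need (10, 2, 2, 6) fits (10, 3, 4, 8); releases (1, 2, 2, 0), pool now (11, 5, 6, 8)
  T3: need (4, 5, 5, 8) fits (11, 5, 6, 8); releases (2, 2, 3, 2), pool now (13, 7, 9, 10)
(3) Exactly 2 of the possible complete orderings are safe sequences.


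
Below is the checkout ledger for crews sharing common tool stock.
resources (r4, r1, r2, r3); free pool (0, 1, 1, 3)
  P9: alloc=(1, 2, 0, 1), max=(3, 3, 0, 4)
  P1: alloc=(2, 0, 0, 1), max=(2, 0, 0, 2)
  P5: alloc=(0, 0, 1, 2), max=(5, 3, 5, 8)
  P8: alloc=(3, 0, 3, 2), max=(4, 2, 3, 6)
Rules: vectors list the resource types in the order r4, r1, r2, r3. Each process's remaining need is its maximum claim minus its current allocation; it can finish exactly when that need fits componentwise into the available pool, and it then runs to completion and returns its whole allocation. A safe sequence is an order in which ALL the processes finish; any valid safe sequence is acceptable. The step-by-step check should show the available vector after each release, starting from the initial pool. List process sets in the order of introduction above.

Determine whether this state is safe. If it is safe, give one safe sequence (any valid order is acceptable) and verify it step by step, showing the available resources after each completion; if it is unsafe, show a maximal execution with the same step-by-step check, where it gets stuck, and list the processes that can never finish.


The state is SAFE; one workable sequence: P1, P9, P8, P5.
Key observation: reading the order forward, P9 is the first process whose need (2, 1, 0, 3) meets the free pool (2, 1, 1, 4) exactly on a resource it requests.
Check, step by step:
  pool = (0, 1, 1, 3)
  P1 needs (0, 0, 0, 1) <= (0, 1, 1, 3) -> finishes; pool += (2, 0, 0, 1) = (2, 1, 1, 4)
  P9 needs (2, 1, 0, 3) <= (2, 1, 1, 4) -> finishes; pool += (1, 2, 0, 1) = (3, 3, 1, 5)
  P8 needs (1, 2, 0, 4) <= (3, 3, 1, 5) -> finishes; pool += (3, 0, 3, 2) = (6, 3, 4, 7)
  P5 needs (5, 3, 4, 6) <= (6, 3, 4, 7) -> finishes; pool += (0, 0, 1, 2) = (6, 3, 5, 9)


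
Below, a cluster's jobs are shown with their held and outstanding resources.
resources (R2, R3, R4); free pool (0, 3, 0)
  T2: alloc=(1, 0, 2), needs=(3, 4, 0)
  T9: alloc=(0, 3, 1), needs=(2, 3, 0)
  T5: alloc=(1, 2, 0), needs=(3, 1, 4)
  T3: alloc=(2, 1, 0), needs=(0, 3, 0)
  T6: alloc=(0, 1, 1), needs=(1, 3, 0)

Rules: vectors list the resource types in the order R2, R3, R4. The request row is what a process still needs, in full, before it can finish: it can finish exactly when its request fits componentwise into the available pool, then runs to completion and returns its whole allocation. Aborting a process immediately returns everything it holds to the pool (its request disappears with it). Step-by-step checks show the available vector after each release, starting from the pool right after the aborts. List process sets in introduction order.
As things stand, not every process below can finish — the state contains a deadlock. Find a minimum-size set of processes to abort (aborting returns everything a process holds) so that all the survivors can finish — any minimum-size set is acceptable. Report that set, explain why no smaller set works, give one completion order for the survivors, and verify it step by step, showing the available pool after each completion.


Minimum abort set: T5.
Key observation: aborting T5 returns (1, 2, 0), and T2 — hopeless before — runs at step 3 with the returned capacity in the pool.
Minimality: the empty abort set fails — the state is deadlocked as it stands.
The survivors complete as T3, T9, T2, T6. Step-by-step check (starting from the post-abort pool):
  pool = (1, 5, 0)
  T3: need (0, 3, 0) fits (1, 5, 0); releases (2, 1, 0), pool now (3, 6, 0)
  T9: need (2, 3, 0) fits (3, 6, 0); releases (0, 3, 1), pool now (3, 9, 1)
  T2: need (3, 4, 0) fits (3, 9, 1); releases (1, 0, 2), pool now (4, 9, 3)
  T6: need (1, 3, 0) fits (4, 9, 3); releases (0, 1, 1), pool now (4, 10, 4)


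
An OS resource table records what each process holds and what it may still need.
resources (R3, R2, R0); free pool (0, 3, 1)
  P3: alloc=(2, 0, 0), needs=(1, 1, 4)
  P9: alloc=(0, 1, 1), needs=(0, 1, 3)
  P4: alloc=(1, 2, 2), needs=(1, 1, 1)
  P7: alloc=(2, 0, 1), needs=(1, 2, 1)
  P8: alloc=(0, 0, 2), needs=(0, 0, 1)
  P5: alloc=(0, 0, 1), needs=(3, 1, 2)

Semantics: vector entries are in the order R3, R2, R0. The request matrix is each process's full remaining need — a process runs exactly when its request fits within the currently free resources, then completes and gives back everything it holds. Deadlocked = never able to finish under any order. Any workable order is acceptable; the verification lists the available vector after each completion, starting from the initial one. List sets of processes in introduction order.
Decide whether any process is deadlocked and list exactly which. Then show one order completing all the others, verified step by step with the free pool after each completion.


Deadlocked set: P3, P4, P7 and P5.
Key observation: once P8, P9 finish, the pool peaks at (0, 4, 4) — and every remaining process still needs more R3 than that.
The rest can finish in the order P8, P9. Step-by-step check:
  pool = (0, 3, 1)
  run P8 (needs (0, 0, 1), free (0, 3, 1)); after release of (0, 0, 2) the pool is (0, 3, 3)
  run P9 (needs (0, 1, 3), free (0, 3, 3)); after release of (0, 1, 1) the pool is (0, 4, 4)
The blocked processes can never fit:
  P3 cannot run: need (1, 1, 4) vs free (0, 4, 4) (insufficient R3)
  P4 cannot run: need (1, 1, 1) vs free (0, 4, 4) (insufficient R3)
  P7 cannot run: need (1, 2, 1) vs free (0, 4, 4) (insufficient R3)
  P5 cannot run: need (3, 1, 2) vs free (0, 4, 4) (insufficient R3)


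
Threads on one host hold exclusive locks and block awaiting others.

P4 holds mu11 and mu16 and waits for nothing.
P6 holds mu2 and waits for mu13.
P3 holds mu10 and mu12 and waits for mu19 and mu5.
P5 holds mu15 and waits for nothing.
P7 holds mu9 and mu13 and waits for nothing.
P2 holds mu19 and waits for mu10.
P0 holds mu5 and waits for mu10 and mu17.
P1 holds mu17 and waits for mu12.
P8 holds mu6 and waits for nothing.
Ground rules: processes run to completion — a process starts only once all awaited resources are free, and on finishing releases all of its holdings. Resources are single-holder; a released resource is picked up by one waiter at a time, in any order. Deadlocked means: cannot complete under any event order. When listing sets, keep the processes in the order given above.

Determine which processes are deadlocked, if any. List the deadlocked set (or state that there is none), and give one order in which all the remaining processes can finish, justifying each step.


Deadlocked: P3, P2, P0 and P1.
Key observation: the wait chain closes on itself along P3 -> P2 -> P3; P0 and P1 are caught in further circular waits.
The rest can finish in the order P4, P8, P7, P5, P6.
Step-by-step check:
  P4: no waits; runs immediately, freeing mu11 and mu16
  P8: no waits; runs immediately, freeing mu6
  P7: no waits; runs immediately, freeing mu9 and mu13
  P5: no waits; runs immediately, freeing mu15
  P6: everything it awaited (mu13) is free; runs, freeing mu2


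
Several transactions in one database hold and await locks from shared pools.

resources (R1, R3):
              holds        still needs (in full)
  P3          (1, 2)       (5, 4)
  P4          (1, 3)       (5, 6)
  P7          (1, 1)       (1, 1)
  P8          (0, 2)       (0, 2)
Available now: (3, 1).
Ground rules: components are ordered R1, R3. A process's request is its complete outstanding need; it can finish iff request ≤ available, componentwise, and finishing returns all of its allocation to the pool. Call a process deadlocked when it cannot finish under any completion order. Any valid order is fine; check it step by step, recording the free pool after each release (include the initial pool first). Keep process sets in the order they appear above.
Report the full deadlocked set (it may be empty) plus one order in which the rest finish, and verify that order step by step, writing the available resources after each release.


Deadlocked: P3 and P4.
Key observation: the pool after P7, P8 is (4, 4); every surviving request exceeds it in R1, so progress ends there.
One completion order for the rest: P7, P8. Verifying each step:
  pool = (3, 1)
  run P7 (needs (1, 1), free (3, 1)); after release of (1, 1) the pool is (4, 2)
  run P8 (needs (0, 2), free (4, 2)); after release of (0, 2) the pool is (4, 4)
None of the blocked processes ever fits:
  blocked: P3 wants (5, 4), pool (4, 4) — not enough R1
  blocked: P4 wants (5, 6), pool (4, 4) — not enough R1 and R3


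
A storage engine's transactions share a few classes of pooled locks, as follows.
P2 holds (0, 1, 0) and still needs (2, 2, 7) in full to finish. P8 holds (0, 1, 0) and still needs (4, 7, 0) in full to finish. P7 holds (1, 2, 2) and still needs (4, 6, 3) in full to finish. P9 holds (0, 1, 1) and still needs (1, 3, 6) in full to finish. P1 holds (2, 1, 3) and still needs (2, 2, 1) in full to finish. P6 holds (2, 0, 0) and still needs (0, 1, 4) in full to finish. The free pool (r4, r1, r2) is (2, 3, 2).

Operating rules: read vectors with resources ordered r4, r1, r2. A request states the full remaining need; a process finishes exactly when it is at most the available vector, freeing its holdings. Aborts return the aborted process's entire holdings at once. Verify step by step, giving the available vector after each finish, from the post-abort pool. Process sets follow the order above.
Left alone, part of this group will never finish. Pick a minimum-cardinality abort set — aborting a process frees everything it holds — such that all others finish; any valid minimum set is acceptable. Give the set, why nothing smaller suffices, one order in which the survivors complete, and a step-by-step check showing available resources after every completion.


The answer: abort P7.
Key observation: before aborting P7, P9 was permanently blocked — no order could ever run it; afterwards it completes at step 2.
No smaller set exists: with zero aborts the deadlock remains.
One survivor order: P1, P9, P6, P2, P8. Check, step by step (post-abort pool first):
  pool = (3, 5, 4)
  P1 needs (2, 2, 1) <= (3, 5, 4) -> finishes; pool += (2, 1, 3) = (5, 6, 7)
  P9 needs (1, 3, 6) <= (5, 6, 7) -> finishes; pool += (0, 1, 1) = (5, 7, 8)
  P6 needs (0, 1, 4) <= (5, 7, 8) -> finishes; pool += (2, 0, 0) = (7, 7, 8)
  P2 needs (2, 2, 7) <= (7, 7, 8) -> finishes; pool += (0, 1, 0) = (7, 8, 8)
  P8 needs (4, 7, 0) <= (7, 8, 8) -> finishes; pool += (0, 1, 0) = (7, 9, 8)


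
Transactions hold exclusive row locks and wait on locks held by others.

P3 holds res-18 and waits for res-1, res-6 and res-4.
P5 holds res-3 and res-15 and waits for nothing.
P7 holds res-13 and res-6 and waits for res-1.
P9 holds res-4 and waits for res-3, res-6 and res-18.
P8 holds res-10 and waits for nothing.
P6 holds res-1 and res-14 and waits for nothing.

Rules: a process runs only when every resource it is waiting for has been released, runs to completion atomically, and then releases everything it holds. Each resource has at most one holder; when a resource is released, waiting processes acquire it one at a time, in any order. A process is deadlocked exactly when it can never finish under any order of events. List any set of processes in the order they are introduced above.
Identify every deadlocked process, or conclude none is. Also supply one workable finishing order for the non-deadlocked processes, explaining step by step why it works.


Deadlocked set: P3 and P9.
Key observation: the loop P3 -> P9 -> P3 blocks itself forever; no other process is dragged down with it.
A valid finishing order for the others: P6, P7, P8, P5.
Walking it through:
  run P6 (it waits on nothing); releases res-1 and res-14
  P7 waits on res-1 — all released -> runs and releases res-13 and res-6
  run P8 (it waits on nothing); releases res-10
  run P5 (it waits on nothing); releases res-3 and res-15


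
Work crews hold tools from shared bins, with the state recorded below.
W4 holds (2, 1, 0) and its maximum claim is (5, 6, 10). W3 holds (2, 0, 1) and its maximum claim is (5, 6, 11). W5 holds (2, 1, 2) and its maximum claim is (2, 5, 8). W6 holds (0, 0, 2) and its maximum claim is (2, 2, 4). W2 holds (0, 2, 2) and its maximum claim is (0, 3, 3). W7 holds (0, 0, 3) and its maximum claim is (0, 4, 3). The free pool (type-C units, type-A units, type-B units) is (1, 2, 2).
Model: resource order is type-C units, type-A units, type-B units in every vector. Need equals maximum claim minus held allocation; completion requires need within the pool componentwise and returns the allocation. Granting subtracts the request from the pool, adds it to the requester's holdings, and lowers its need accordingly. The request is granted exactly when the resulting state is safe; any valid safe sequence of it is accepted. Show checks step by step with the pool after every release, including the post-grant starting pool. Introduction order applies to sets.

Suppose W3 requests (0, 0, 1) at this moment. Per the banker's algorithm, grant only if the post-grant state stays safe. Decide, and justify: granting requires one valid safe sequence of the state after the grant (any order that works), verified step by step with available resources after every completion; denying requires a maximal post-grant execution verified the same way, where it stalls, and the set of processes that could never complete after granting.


GRANT — the state after the grant stays safe, e.g. via W2, W7, W5, W6, W4, W3.
Key observation: the grant leaves (1, 2, 1) free — enough for W2, whose release restarts the cascade.
Verifying the post-grant state step by step:
  pool = (1, 2, 1)
  W2: need (0, 1, 1) fits (1, 2, 1); releases (0, 2, 2), pool now (1, 4, 3)
  W7: need (0, 4, 0) fits (1, 4, 3); releases (0, 0, 3), pool now (1, 4, 6)
  W5: need (0, 4, 6) fits (1, 4, 6); releases (2, 1, 2), pool now (3, 5, 8)
  W6: need (2, 2, 2) fits (3, 5, 8); releases (0, 0, 2), pool now (3, 5, 10)
  W4: need (3, 5, 10) fits (3, 5, 10); releases (2, 1, 0), pool now (5, 6, 10)
  W3: need (3, 6, 9) fits (5, 6, 10); releases (2, 0, 2), pool now (7, 6, 12)
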